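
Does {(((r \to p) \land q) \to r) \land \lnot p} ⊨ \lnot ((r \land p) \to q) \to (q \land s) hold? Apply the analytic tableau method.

Initial set: {((((r \to p) \land q) \to r) \land \lnot p); \lnot (\lnot ((r \land p) \to q) \to (q \land s))}.
((((r \to p) \land q) \to r) \land \lnot p): α-rule — add (((r \to p) \land q) \to r), \lnot p.
\lnot (\lnot ((r \land p) \to q) \to (q \land s)): α-rule — add \lnot ((r \land p) \to q), \lnot (q \land s).
\lnot ((r \land p) \to q): α-rule — add (r \land p), \lnot q.
(r \land p): α-rule — add r, p.
× closes — contains both p and \lnot p.
All 1 branch closes.
Every branch closed, so the premises entail the conclusion.

Yes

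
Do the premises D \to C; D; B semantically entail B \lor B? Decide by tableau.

Yes

Initial set: {(D \to C); D; B; \lnot (B \lor B)}.
\lnot (B \lor B): α-rule — add \lnot B, \lnot B.
× closes — contains both B and \lnot B.
All 1 branch closes.
Every branch closed, so the premises entail the conclusion.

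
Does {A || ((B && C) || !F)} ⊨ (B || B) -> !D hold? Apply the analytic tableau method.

Initial set: {(A || ((B && C) || !F)); !((B || B) -> !D)}.
!((B || B) -> !D): α-rule — add (B || B), !!D.
(A || ((B && C) || !F)): β-rule — branch into A  //  ((B && C) || !F).
  branch 1 (add A):
    (B || B): β-rule — branch into B  //  B.
      branch 1.1 (add B):
        ○ open, literals {A=T, B=T, D=T}.
      branch 1.2 (add B):
        ○ open, literals {A=T, B=T, D=T}.
  branch 2 (add ((B && C) || !F)):
    (B || B): β-rule — branch into B  //  B.
      branch 2.1 (add B):
        ((B && C) || !F): β-rule — branch into (B && C)  //  !F.
          branch 2.1.1 (add (B && C)):
            (B && C): α-rule — add B, C.
            ○ open, literals {B=T, C=T, D=T}.
          branch 2.1.2 (add !F):
            ○ open, literals {B=T, D=T, F=F}.
      branch 2.2 (add B):
        ((B && C) || !F): β-rule — branch into (B && C)  //  !F.
          branch 2.2.1 (add (B && C)):
            (B && C): α-rule — add B, C.
            ○ open, literals {B=T, C=T, D=T}.
          branch 2.2.2 (add !F):
            ○ open, literals {B=T, D=T, F=F}.
0 branches closed, 6 open.
An open branch gives a countermodel: A=T, B=T, D=T (unmentioned atoms arbitrary); the premises hold there but the conclusion fails.

No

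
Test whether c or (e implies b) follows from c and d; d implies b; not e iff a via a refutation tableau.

Initial set: {T (c and d); T (d implies b); T (not e iff a); F (c or (e implies b))}.
T (c and d): α-rule — add T c, T d.
F (c or (e implies b)): α-rule — add F c, F (e implies b).
× closes — contains both c and not c.
All 1 branch closes.
Every branch closed, so the premises entail the conclusion.

Yes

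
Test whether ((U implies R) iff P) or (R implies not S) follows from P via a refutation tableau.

Initial set: {T P; F (((U implies R) iff P) or (R implies not S))}.
F (((U implies R) iff P) or (R implies not S)): α-rule — add F ((U implies R) iff P), F (R implies not S).
F (R implies not S): α-rule — add T R, F not S.
F ((U implies R) iff P): β-rule — branch into T (U implies R), F P  //  F (U implies R), T P.
  branch 1 (add T (U implies R), F P):
    × closes — contains both P and not P.
  branch 2 (add F (U implies R), T P):
    F (U implies R): α-rule — add T U, F R.
    × closes — contains both R and not R.
All 2 branches close.
Every branch closed, so the premises entail the conclusion.

Yes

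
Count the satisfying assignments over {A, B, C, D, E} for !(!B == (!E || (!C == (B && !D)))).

16

Initial set: {T !(!B == (!E || (!C == (B && !D))))}.
T !(!B == (!E || (!C == (B && !D)))): β-rule — branch into T !B, F (!E || (!C == (B && !D)))  //  F !B, T (!E || (!C == (B && !D))).
  branch 1 (add T !B, F (!E || (!C == (B && !D)))):
    F (!E || (!C == (B && !D))): α-rule — add F !E, F (!C == (B && !D)).
    F (!C == (B && !D)): β-rule — branch into T !C, F (B && !D)  //  F !C, T (B && !D).
      branch 1.1 (add T !C, F (B && !D)):
        F (B && !D): β-rule — branch into F B  //  F !D.
          branch 1.1.1 (add F B):
            ○ open, literals {B=F, C=F, E=T}.
          branch 1.1.2 (add F !D):
            ○ open, literals {B=F, C=F, D=T, E=T}.
      branch 1.2 (add F !C, T (B && !D)):
        T (B && !D): α-rule — add T B, T !D.
        × closes — contains both B and !B.
  branch 2 (add F !B, T (!E || (!C == (B && !D)))):
    T (!E || (!C == (B && !D))): β-rule — branch into T !E  //  T (!C == (B && !D)).
      branch 2.1 (add T !E):
        ○ open, literals {B=T, E=F}.
      branch 2.2 (add T (!C == (B && !D))):
        T (!C == (B && !D)): β-rule — branch into T !C, T (B && !D)  //  F !C, F (B && !D).
          branch 2.2.1 (add T !C, T (B && !D)):
            T (B && !D): α-rule — add T B, T !D.
            ○ open, literals {B=T, C=F, D=F}.
          branch 2.2.2 (add F !C, F (B && !D)):
            F (B && !D): β-rule — branch into F B  //  F !D.
              branch 2.2.2.1 (add F B):
                × closes — contains both B and !B.
              branch 2.2.2.2 (add F !D):
                ○ open, literals {B=T, C=T, D=T}.
2 branches closed, 5 open.
Each open branch fixes some atoms; the unmentioned ones are free. Counting distinct full assignments: branch {B=F, C=F, E=T} (A, D) contributes 4 new; branch {B=F, C=F, D=T, E=T} (A) contributes 0 new; branch {B=T, E=F} (A, C, D) contributes 8 new; branch {B=T, C=F, D=F} (A, E) contributes 2 new; branch {B=T, C=T, D=T} (A, E) contributes 2 new. Total: 16.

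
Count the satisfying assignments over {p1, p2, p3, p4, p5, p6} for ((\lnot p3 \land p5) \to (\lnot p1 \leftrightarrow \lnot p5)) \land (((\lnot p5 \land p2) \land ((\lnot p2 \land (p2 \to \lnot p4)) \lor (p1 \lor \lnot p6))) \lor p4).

34

Initial set: {(((\lnot p3 \land p5) \to (\lnot p1 \leftrightarrow \lnot p5)) \land (((\lnot p5 \land p2) \land ((\lnot p2 \land (p2 \to \lnot p4)) \lor (p1 \lor \lnot p6))) \lor p4))}.
(((\lnot p3 \land p5) \to (\lnot p1 \leftrightarrow \lnot p5)) \land (((\lnot p5 \land p2) \land ((\lnot p2 \land (p2 \to \lnot p4)) \lor (p1 \lor \lnot p6))) \lor p4)): α-rule — add ((\lnot p3 \land p5) \to (\lnot p1 \leftrightarrow \lnot p5)), (((\lnot p5 \land p2) \land ((\lnot p2 \land (p2 \to \lnot p4)) \lor (p1 \lor \lnot p6))) \lor p4).
((\lnot p3 \land p5) \to (\lnot p1 \leftrightarrow \lnot p5)): β-rule — branch into \lnot (\lnot p3 \land p5)  //  (\lnot p1 \leftrightarrow \lnot p5).
  branch 1 (add \lnot (\lnot p3 \land p5)):
    (((\lnot p5 \land p2) \land ((\lnot p2 \land (p2 \to \lnot p4)) \lor (p1 \lor \lnot p6))) \lor p4): β-rule — branch into ((\lnot p5 \land p2) \land ((\lnot p2 \land (p2 \to \lnot p4)) \lor (p1 \lor \lnot p6)))  //  p4.
      branch 1.1 (add ((\lnot p5 \land p2) \land ((\lnot p2 \land (p2 \to \lnot p4)) \lor (p1 \lor \lnot p6)))):
        ((\lnot p5 \land p2) \land ((\lnot p2 \land (p2 \to \lnot p4)) \lor (p1 \lor \lnot p6))): α-rule — add (\lnot p5 \land p2), ((\lnot p2 \land (p2 \to \lnot p4)) \lor (p1 \lor \lnot p6)).
        (\lnot p5 \land p2): α-rule — add \lnot p5, p2.
        \lnot (\lnot p3 \land p5): β-rule — branch into \lnot \lnot p3  //  \lnot p5.
          branch 1.1.1 (add \lnot \lnot p3):
            ((\lnot p2 \land (p2 \to \lnot p4)) \lor (p1 \lor \lnot p6)): β-rule — branch into (\lnot p2 \land (p2 \to \lnot p4))  //  (p1 \lor \lnot p6).
              branch 1.1.1.1 (add (\lnot p2 \land (p2 \to \lnot p4))):
                (\lnot p2 \land (p2 \to \lnot p4)): α-rule — add \lnot p2, (p2 \to \lnot p4).
                × closes — contains both p2 and \lnot p2.
              branch 1.1.1.2 (add (p1 \lor \lnot p6)):
                (p1 \lor \lnot p6): β-rule — branch into p1  //  \lnot p6.
                  branch 1.1.1.2.1 (add p1):
                    ○ open, literals {p1=1, p2=1, p3=1, p5=0}.
                  branch 1.1.1.2.2 (add \lnot p6):
                    ○ open, literals {p2=1, p3=1, p5=0, p6=0}.
          branch 1.1.2 (add \lnot p5):
            ((\lnot p2 \land (p2 \to \lnot p4)) \lor (p1 \lor \lnot p6)): β-rule — branch into (\lnot p2 \land (p2 \to \lnot p4))  //  (p1 \lor \lnot p6).
              branch 1.1.2.1 (add (\lnot p2 \land (p2 \to \lnot p4))):
                (\lnot p2 \land (p2 \to \lnot p4)): α-rule — add \lnot p2, (p2 \to \lnot p4).
                × closes — contains both p2 and \lnot p2.
              branch 1.1.2.2 (add (p1 \lor \lnot p6)):
                (p1 \lor \lnot p6): β-rule — branch into p1  //  \lnot p6.
                  branch 1.1.2.2.1 (add p1):
                    ○ open, literals {p1=1, p2=1, p5=0}.
                  branch 1.1.2.2.2 (add \lnot p6):
                    ○ open, literals {p2=1, p5=0, p6=0}.
      branch 1.2 (add p4):
        \lnot (\lnot p3 \land p5): β-rule — branch into \lnot \lnot p3  //  \lnot p5.
          branch 1.2.1 (add \lnot \lnot p3):
            ○ open, literals {p3=1, p4=1}.
          branch 1.2.2 (add \lnot p5):
            ○ open, literals {p4=1, p5=0}.
  branch 2 (add (\lnot p1 \leftrightarrow \lnot p5)):
    (((\lnot p5 \land p2) \land ((\lnot p2 \land (p2 \to \lnot p4)) \lor (p1 \lor \lnot p6))) \lor p4): β-rule — branch into ((\lnot p5 \land p2) \land ((\lnot p2 \land (p2 \to \lnot p4)) \lor (p1 \lor \lnot p6)))  //  p4.
      branch 2.1 (add ((\lnot p5 \land p2) \land ((\lnot p2 \land (p2 \to \lnot p4)) \lor (p1 \lor \lnot p6)))):
        ((\lnot p5 \land p2) \land ((\lnot p2 \land (p2 \to \lnot p4)) \lor (p1 \lor \lnot p6))): α-rule — add (\lnot p5 \land p2), ((\lnot p2 \land (p2 \to \lnot p4)) \lor (p1 \lor \lnot p6)).
        (\lnot p5 \land p2): α-rule — add \lnot p5, p2.
        (\lnot p1 \leftrightarrow \lnot p5): β-rule — branch into \lnot p1, \lnot p5  //  \lnot \lnot p1, \lnot \lnot p5.
          branch 2.1.1 (add \lnot p1, \lnot p5):
            ((\lnot p2 \land (p2 \to \lnot p4)) \lor (p1 \lor \lnot p6)): β-rule — branch into (\lnot p2 \land (p2 \to \lnot p4))  //  (p1 \lor \lnot p6).
              branch 2.1.1.1 (add (\lnot p2 \land (p2 \to \lnot p4))):
                (\lnot p2 \land (p2 \to \lnot p4)): α-rule — add \lnot p2, (p2 \to \lnot p4).
                × closes — contains both p2 and \lnot p2.
              branch 2.1.1.2 (add (p1 \lor \lnot p6)):
                (p1 \lor \lnot p6): β-rule — branch into p1  //  \lnot p6.
                  branch 2.1.1.2.1 (add p1):
                    × closes — contains both p1 and \lnot p1.
                  branch 2.1.1.2.2 (add \lnot p6):
                    ○ open, literals {p1=0, p2=1, p5=0, p6=0}.
          branch 2.1.2 (add \lnot \lnot p1, \lnot \lnot p5):
            × closes — contains both p5 and \lnot p5.
      branch 2.2 (add p4):
        (\lnot p1 \leftrightarrow \lnot p5): β-rule — branch into \lnot p1, \lnot p5  //  \lnot \lnot p1, \lnot \lnot p5.
          branch 2.2.1 (add \lnot p1, \lnot p5):
            ○ open, literals {p1=0, p4=1, p5=0}.
          branch 2.2.2 (add \lnot \lnot p1, \lnot \lnot p5):
            ○ open, literals {p1=1, p4=1, p5=1}.
5 branches closed, 9 open.
Each open branch fixes some atoms; the unmentioned ones are free. Counting distinct full assignments: branch {p1=1, p2=1, p3=1, p5=0} (p4, p6) contributes 4 new; branch {p2=1, p3=1, p5=0, p6=0} (p1, p4) contributes 2 new; branch {p1=1, p2=1, p5=0} (p3, p4, p6) contributes 4 new; branch {p2=1, p5=0, p6=0} (p1, p3, p4) contributes 2 new; branch {p3=1, p4=1} (p1, p2, p5, p6) contributes 13 new; branch {p4=1, p5=0} (p1, p2, p3, p6) contributes 5 new; branch {p1=0, p2=1, p5=0, p6=0} (p3, p4) contributes 0 new; branch {p1=0, p4=1, p5=0} (p2, p3, p6) contributes 0 new; branch {p1=1, p4=1, p5=1} (p2, p3, p6) contributes 4 new. Total: 34.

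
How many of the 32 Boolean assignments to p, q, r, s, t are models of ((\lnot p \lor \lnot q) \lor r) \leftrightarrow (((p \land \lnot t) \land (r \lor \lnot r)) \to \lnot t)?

28

Initial set: {(((\lnot p \lor \lnot q) \lor r) \leftrightarrow (((p \land \lnot t) \land (r \lor \lnot r)) \to \lnot t))}.
(((\lnot p \lor \lnot q) \lor r) \leftrightarrow (((p \land \lnot t) \land (r \lor \lnot r)) \to \lnot t)): β-rule — branch into ((\lnot p \lor \lnot q) \lor r), (((p \land \lnot t) \land (r \lor \lnot r)) \to \lnot t)  //  \lnot ((\lnot p \lor \lnot q) \lor r), \lnot (((p \land \lnot t) \land (r \lor \lnot r)) \to \lnot t).
  branch 1 (add ((\lnot p \lor \lnot q) \lor r), (((p \land \lnot t) \land (r \lor \lnot r)) \to \lnot t)):
    ((\lnot p \lor \lnot q) \lor r): β-rule — branch into (\lnot p \lor \lnot q)  //  r.
      branch 1.1 (add (\lnot p \lor \lnot q)):
        (((p \land \lnot t) \land (r \lor \lnot r)) \to \lnot t): β-rule — branch into \lnot ((p \land \lnot t) \land (r \lor \lnot r))  //  \lnot t.
          branch 1.1.1 (add \lnot ((p \land \lnot t) \land (r \lor \lnot r))):
            (\lnot p \lor \lnot q): β-rule — branch into \lnot p  //  \lnot q.
              branch 1.1.1.1 (add \lnot p):
                \lnot ((p \land \lnot t) \land (r \lor \lnot r)): β-rule — branch into \lnot (p \land \lnot t)  //  \lnot (r \lor \lnot r).
                  branch 1.1.1.1.1 (add \lnot (p \land \lnot t)):
                    \lnot (p \land \lnot t): β-rule — branch into \lnot p  //  \lnot \lnot t.
                      branch 1.1.1.1.1.1 (add \lnot p):
                        ○ open, literals {p=false}.
                      branch 1.1.1.1.1.2 (add \lnot \lnot t):
                        ○ open, literals {p=false, t=true}.
                  branch 1.1.1.1.2 (add \lnot (r \lor \lnot r)):
                    \lnot (r \lor \lnot r): α-rule — add \lnot r, \lnot \lnot r.
                    × closes — contains both r and \lnot r.
              branch 1.1.1.2 (add \lnot q):
                \lnot ((p \land \lnot t) \land (r \lor \lnot r)): β-rule — branch into \lnot (p \land \lnot t)  //  \lnot (r \lor \lnot r).
                  branch 1.1.1.2.1 (add \lnot (p \land \lnot t)):
                    \lnot (p \land \lnot t): β-rule — branch into \lnot p  //  \lnot \lnot t.
                      branch 1.1.1.2.1.1 (add \lnot p):
                        ○ open, literals {p=false, q=false}.
                      branch 1.1.1.2.1.2 (add \lnot \lnot t):
                        ○ open, literals {q=false, t=true}.
                  branch 1.1.1.2.2 (add \lnot (r \lor \lnot r)):
                    \lnot (r \lor \lnot r): α-rule — add \lnot r, \lnot \lnot r.
                    × closes — contains both r and \lnot r.
          branch 1.1.2 (add \lnot t):
            (\lnot p \lor \lnot q): β-rule — branch into \lnot p  //  \lnot q.
              branch 1.1.2.1 (add \lnot p):
                ○ open, literals {p=false, t=false}.
              branch 1.1.2.2 (add \lnot q):
                ○ open, literals {q=false, t=false}.
      branch 1.2 (add r):
        (((p \land \lnot t) \land (r \lor \lnot r)) \to \lnot t): β-rule — branch into \lnot ((p \land \lnot t) \land (r \lor \lnot r))  //  \lnot t.
          branch 1.2.1 (add \lnot ((p \land \lnot t) \land (r \lor \lnot r))):
            \lnot ((p \land \lnot t) \land (r \lor \lnot r)): β-rule — branch into \lnot (p \land \lnot t)  //  \lnot (r \lor \lnot r).
              branch 1.2.1.1 (add \lnot (p \land \lnot t)):
                \lnot (p \land \lnot t): β-rule — branch into \lnot p  //  \lnot \lnot t.
                  branch 1.2.1.1.1 (add \lnot p):
                    ○ open, literals {p=false, r=true}.
                  branch 1.2.1.1.2 (add \lnot \lnot t):
                    ○ open, literals {r=true, t=true}.
              branch 1.2.1.2 (add \lnot (r \lor \lnot r)):
                \lnot (r \lor \lnot r): α-rule — add \lnot r, \lnot \lnot r.
                × closes — contains both r and \lnot r.
          branch 1.2.2 (add \lnot t):
            ○ open, literals {r=true, t=false}.
  branch 2 (add \lnot ((\lnot p \lor \lnot q) \lor r), \lnot (((p \land \lnot t) \land (r \lor \lnot r)) \to \lnot t)):
    \lnot ((\lnot p \lor \lnot q) \lor r): α-rule — add \lnot (\lnot p \lor \lnot q), \lnot r.
    \lnot (((p \land \lnot t) \land (r \lor \lnot r)) \to \lnot t): α-rule — add ((p \land \lnot t) \land (r \lor \lnot r)), \lnot \lnot t.
    \lnot (\lnot p \lor \lnot q): α-rule — add \lnot \lnot p, \lnot \lnot q.
    ((p \land \lnot t) \land (r \lor \lnot r)): α-rule — add (p \land \lnot t), (r \lor \lnot r).
    (p \land \lnot t): α-rule — add p, \lnot t.
    × closes — contains both t and \lnot t.
4 branches closed, 9 open.
Each open branch fixes some atoms; the unmentioned ones are free. Counting distinct full assignments: branch {p=false} (q, r, s, t) contributes 16 new; branch {p=false, t=true} (q, r, s) contributes 0 new; branch {p=false, q=false} (r, s, t) contributes 0 new; branch {q=false, t=true} (p, r, s) contributes 4 new; branch {p=false, t=false} (q, r, s) contributes 0 new; branch {q=false, t=false} (p, r, s) contributes 4 new; branch {p=false, r=true} (q, s, t) contributes 0 new; branch {r=true, t=true} (p, q, s) contributes 2 new; branch {r=true, t=false} (p, q, s) contributes 2 new. Total: 28.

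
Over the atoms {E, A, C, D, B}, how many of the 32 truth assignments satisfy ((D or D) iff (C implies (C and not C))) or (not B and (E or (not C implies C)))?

Initial set: {(((D or D) iff (C implies (C and not C))) or (not B and (E or (not C implies C))))}.
(((D or D) iff (C implies (C and not C))) or (not B and (E or (not C implies C)))): β-rule — branch into ((D or D) iff (C implies (C and not C)))  //  (not B and (E or (not C implies C))).
  branch 1 (add ((D or D) iff (C implies (C and not C)))):
    ((D or D) iff (C implies (C and not C))): β-rule — branch into (D or D), (C implies (C and not C))  //  not (D or D), not (C implies (C and not C)).
      branch 1.1 (add (D or D), (C implies (C and not C))):
        (D or D): β-rule — branch into D  //  D.
          branch 1.1.1 (add D):
            (C implies (C and not C)): β-rule — branch into not C  //  (C and not C).
              branch 1.1.1.1 (add not C):
                ○ open, literals {C=false, D=true}.
              branch 1.1.1.2 (add (C and not C)):
                (C and not C): α-rule — add C, not C.
                × closes — contains both C and not C.
          branch 1.1.2 (add D):
            (C implies (C and not C)): β-rule — branch into not C  //  (C and not C).
              branch 1.1.2.1 (add not C):
                ○ open, literals {C=false, D=true}.
              branch 1.1.2.2 (add (C and not C)):
                (C and not C): α-rule — add C, not C.
                × closes — contains both C and not C.
      branch 1.2 (add not (D or D), not (C implies (C and not C))):
        not (D or D): α-rule — add not D, not D.
        not (C implies (C and not C)): α-rule — add C, not (C and not C).
        not (C and not C): β-rule — branch into not C  //  not not C.
          branch 1.2.1 (add not C):
            × closes — contains both C and not C.
          branch 1.2.2 (add not not C):
            ○ open, literals {C=true, D=false}.
  branch 2 (add (not B and (E or (not C implies C)))):
    (not B and (E or (not C implies C))): α-rule — add not B, (E or (not C implies C)).
    (E or (not C implies C)): β-rule — branch into E  //  (not C implies C).
      branch 2.1 (add E):
        ○ open, literals {B=false, E=true}.
      branch 2.2 (add (not C implies C)):
        (not C implies C): β-rule — branch into not not C  //  C.
          branch 2.2.1 (add not not C):
            ○ open, literals {B=false, C=true}.
          branch 2.2.2 (add C):
            ○ open, literals {B=false, C=true}.
3 branches closed, 6 open.
Each open branch fixes some atoms; the unmentioned ones are free. Counting distinct full assignments: branch {C=false, D=true} (E, A, B) contributes 8 new; branch {C=false, D=true} (E, A, B) contributes 0 new; branch {C=true, D=false} (E, A, B) contributes 8 new; branch {B=false, E=true} (A, C, D) contributes 4 new; branch {B=false, C=true} (E, A, D) contributes 2 new; branch {B=false, C=true} (E, A, D) contributes 0 new. Total: 22.

22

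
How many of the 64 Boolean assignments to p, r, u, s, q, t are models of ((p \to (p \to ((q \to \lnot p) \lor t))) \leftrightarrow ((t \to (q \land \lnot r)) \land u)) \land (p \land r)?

4

Initial set: {(((p \to (p \to ((q \to \lnot p) \lor t))) \leftrightarrow ((t \to (q \land \lnot r)) \land u)) \land (p \land r))}.
(((p \to (p \to ((q \to \lnot p) \lor t))) \leftrightarrow ((t \to (q \land \lnot r)) \land u)) \land (p \land r)): α-rule — add ((p \to (p \to ((q \to \lnot p) \lor t))) \leftrightarrow ((t \to (q \land \lnot r)) \land u)), (p \land r).
(p \land r): α-rule — add p, r.
((p \to (p \to ((q \to \lnot p) \lor t))) \leftrightarrow ((t \to (q \land \lnot r)) \land u)): β-rule — branch into (p \to (p \to ((q \to \lnot p) \lor t))), ((t \to (q \land \lnot r)) \land u)  //  \lnot (p \to (p \to ((q \to \lnot p) \lor t))), \lnot ((t \to (q \land \lnot r)) \land u).
  branch 1 (add (p \to (p \to ((q \to \lnot p) \lor t))), ((t \to (q \land \lnot r)) \land u)):
    ((t \to (q \land \lnot r)) \land u): α-rule — add (t \to (q \land \lnot r)), u.
    (p \to (p \to ((q \to \lnot p) \lor t))): β-rule — branch into \lnot p  //  (p \to ((q \to \lnot p) \lor t)).
      branch 1.1 (add \lnot p):
        × closes — contains both p and \lnot p.
      branch 1.2 (add (p \to ((q \to \lnot p) \lor t))):
        (t \to (q \land \lnot r)): β-rule — branch into \lnot t  //  (q \land \lnot r).
          branch 1.2.1 (add \lnot t):
            (p \to ((q \to \lnot p) \lor t)): β-rule — branch into \lnot p  //  ((q \to \lnot p) \lor t).
              branch 1.2.1.1 (add \lnot p):
                × closes — contains both p and \lnot p.
              branch 1.2.1.2 (add ((q \to \lnot p) \lor t)):
                ((q \to \lnot p) \lor t): β-rule — branch into (q \to \lnot p)  //  t.
                  branch 1.2.1.2.1 (add (q \to \lnot p)):
                    (q \to \lnot p): β-rule — branch into \lnot q  //  \lnot p.
                      branch 1.2.1.2.1.1 (add \lnot q):
                        ○ open, literals {p=T, q=F, r=T, t=F, u=T}.
                      branch 1.2.1.2.1.2 (add \lnot p):
                        × closes — contains both p and \lnot p.
                  branch 1.2.1.2.2 (add t):
                    × closes — contains both t and \lnot t.
          branch 1.2.2 (add (q \land \lnot r)):
            (q \land \lnot r): α-rule — add q, \lnot r.
            × closes — contains both r and \lnot r.
  branch 2 (add \lnot (p \to (p \to ((q \to \lnot p) \lor t))), \lnot ((t \to (q \land \lnot r)) \land u)):
    \lnot (p \to (p \to ((q \to \lnot p) \lor t))): α-rule — add p, \lnot (p \to ((q \to \lnot p) \lor t)).
    \lnot (p \to ((q \to \lnot p) \lor t)): α-rule — add p, \lnot ((q \to \lnot p) \lor t).
    \lnot ((q \to \lnot p) \lor t): α-rule — add \lnot (q \to \lnot p), \lnot t.
    \lnot (q \to \lnot p): α-rule — add q, \lnot \lnot p.
    \lnot ((t \to (q \land \lnot r)) \land u): β-rule — branch into \lnot (t \to (q \land \lnot r))  //  \lnot u.
      branch 2.1 (add \lnot (t \to (q \land \lnot r))):
        \lnot (t \to (q \land \lnot r)): α-rule — add t, \lnot (q \land \lnot r).
        × closes — contains both t and \lnot t.
      branch 2.2 (add \lnot u):
        ○ open, literals {p=T, q=T, r=T, t=F, u=F}.
6 branches closed, 2 open.
Each open branch fixes some atoms; the unmentioned ones are free. Counting distinct full assignments: branch {p=T, q=F, r=T, t=F, u=T} (s) contributes 2 new; branch {p=T, q=T, r=T, t=F, u=F} (s) contributes 2 new. Total: 4.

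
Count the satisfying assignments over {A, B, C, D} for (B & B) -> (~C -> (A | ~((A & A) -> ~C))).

Initial set: {((B & B) -> (~C -> (A | ~((A & A) -> ~C))))}.
((B & B) -> (~C -> (A | ~((A & A) -> ~C)))): β-rule — branch into ~(B & B)  //  (~C -> (A | ~((A & A) -> ~C))).
  branch 1 (add ~(B & B)):
    ~(B & B): β-rule — branch into ~B  //  ~B.
      branch 1.1 (add ~B):
        ○ open, literals {B=false}.
      branch 1.2 (add ~B):
        ○ open, literals {B=false}.
  branch 2 (add (~C -> (A | ~((A & A) -> ~C)))):
    (~C -> (A | ~((A & A) -> ~C))): β-rule — branch into ~~C  //  (A | ~((A & A) -> ~C)).
      branch 2.1 (add ~~C):
        ○ open, literals {C=true}.
      branch 2.2 (add (A | ~((A & A) -> ~C))):
        (A | ~((A & A) -> ~C)): β-rule — branch into A  //  ~((A & A) -> ~C).
          branch 2.2.1 (add A):
            ○ open, literals {A=true}.
          branch 2.2.2 (add ~((A & A) -> ~C)):
            ~((A & A) -> ~C): α-rule — add (A & A), ~~C.
            (A & A): α-rule — add A, A.
            ○ open, literals {A=true, C=true}.
0 branches closed, 5 open.
Each open branch fixes some atoms; the unmentioned ones are free. Counting distinct full assignments: branch {B=false} (A, C, D) contributes 8 new; branch {B=false} (A, C, D) contributes 0 new; branch {C=true} (A, B, D) contributes 4 new; branch {A=true} (B, C, D) contributes 2 new; branch {A=true, C=true} (B, D) contributes 0 new. Total: 14.

14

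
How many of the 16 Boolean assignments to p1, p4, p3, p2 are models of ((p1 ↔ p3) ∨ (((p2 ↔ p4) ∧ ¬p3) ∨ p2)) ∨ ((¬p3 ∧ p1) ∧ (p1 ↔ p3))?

13

Initial set: {(((p1 ↔ p3) ∨ (((p2 ↔ p4) ∧ ¬p3) ∨ p2)) ∨ ((¬p3 ∧ p1) ∧ (p1 ↔ p3)))}.
(((p1 ↔ p3) ∨ (((p2 ↔ p4) ∧ ¬p3) ∨ p2)) ∨ ((¬p3 ∧ p1) ∧ (p1 ↔ p3))): β-rule — branch into ((p1 ↔ p3) ∨ (((p2 ↔ p4) ∧ ¬p3) ∨ p2))  //  ((¬p3 ∧ p1) ∧ (p1 ↔ p3)).
  branch 1 (add ((p1 ↔ p3) ∨ (((p2 ↔ p4) ∧ ¬p3) ∨ p2))):
    ((p1 ↔ p3) ∨ (((p2 ↔ p4) ∧ ¬p3) ∨ p2)): β-rule — branch into (p1 ↔ p3)  //  (((p2 ↔ p4) ∧ ¬p3) ∨ p2).
      branch 1.1 (add (p1 ↔ p3)):
        (p1 ↔ p3): β-rule — branch into p1, p3  //  ¬p1, ¬p3.
          branch 1.1.1 (add p1, p3):
            ○ open, literals {p1=T, p3=T}.
          branch 1.1.2 (add ¬p1, ¬p3):
            ○ open, literals {p1=F, p3=F}.
      branch 1.2 (add (((p2 ↔ p4) ∧ ¬p3) ∨ p2)):
        (((p2 ↔ p4) ∧ ¬p3) ∨ p2): β-rule — branch into ((p2 ↔ p4) ∧ ¬p3)  //  p2.
          branch 1.2.1 (add ((p2 ↔ p4) ∧ ¬p3)):
            ((p2 ↔ p4) ∧ ¬p3): α-rule — add (p2 ↔ p4), ¬p3.
            (p2 ↔ p4): β-rule — branch into p2, p4  //  ¬p2, ¬p4.
              branch 1.2.1.1 (add p2, p4):
                ○ open, literals {p2=T, p3=F, p4=T}.
              branch 1.2.1.2 (add ¬p2, ¬p4):
                ○ open, literals {p2=F, p3=F, p4=F}.
          branch 1.2.2 (add p2):
            ○ open, literals {p2=T}.
  branch 2 (add ((¬p3 ∧ p1) ∧ (p1 ↔ p3))):
    ((¬p3 ∧ p1) ∧ (p1 ↔ p3)): α-rule — add (¬p3 ∧ p1), (p1 ↔ p3).
    (¬p3 ∧ p1): α-rule — add ¬p3, p1.
    (p1 ↔ p3): β-rule — branch into p1, p3  //  ¬p1, ¬p3.
      branch 2.1 (add p1, p3):
        × closes — contains both p3 and ¬p3.
      branch 2.2 (add ¬p1, ¬p3):
        × closes — contains both p1 and ¬p1.
2 branches closed, 5 open.
Each open branch fixes some atoms; the unmentioned ones are free. Counting distinct full assignments: branch {p1=T, p3=T} (p4, p2) contributes 4 new; branch {p1=F, p3=F} (p4, p2) contributes 4 new; branch {p2=T, p3=F, p4=T} (p1) contributes 1 new; branch {p2=F, p3=F, p4=F} (p1) contributes 1 new; branch {p2=T} (p1, p4, p3) contributes 3 new. Total: 13.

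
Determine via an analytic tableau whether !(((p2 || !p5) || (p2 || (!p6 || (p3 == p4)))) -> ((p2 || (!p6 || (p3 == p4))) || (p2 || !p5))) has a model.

Initial set: {!(((p2 || !p5) || (p2 || (!p6 || (p3 == p4)))) -> ((p2 || (!p6 || (p3 == p4))) || (p2 || !p5)))}.
!(((p2 || !p5) || (p2 || (!p6 || (p3 == p4)))) -> ((p2 || (!p6 || (p3 == p4))) || (p2 || !p5))): α-rule — add ((p2 || !p5) || (p2 || (!p6 || (p3 == p4)))), !((p2 || (!p6 || (p3 == p4))) || (p2 || !p5)).
!((p2 || (!p6 || (p3 == p4))) || (p2 || !p5)): α-rule — add !(p2 || (!p6 || (p3 == p4))), !(p2 || !p5).
!(p2 || (!p6 || (p3 == p4))): α-rule — add !p2, !(!p6 || (p3 == p4)).
!(p2 || !p5): α-rule — add !p2, !!p5.
!(!p6 || (p3 == p4)): α-rule — add !!p6, !(p3 == p4).
((p2 || !p5) || (p2 || (!p6 || (p3 == p4)))): β-rule — branch into (p2 || !p5)  //  (p2 || (!p6 || (p3 == p4))).
  branch 1 (add (p2 || !p5)):
    !(p3 == p4): β-rule — branch into p3, !p4  //  !p3, p4.
      branch 1.1 (add p3, !p4):
        (p2 || !p5): β-rule — branch into p2  //  !p5.
          branch 1.1.1 (add p2):
            × closes — contains both p2 and !p2.
          branch 1.1.2 (add !p5):
            × closes — contains both p5 and !p5.
      branch 1.2 (add !p3, p4):
        (p2 || !p5): β-rule — branch into p2  //  !p5.
          branch 1.2.1 (add p2):
            × closes — contains both p2 and !p2.
          branch 1.2.2 (add !p5):
            × closes — contains both p5 and !p5.
  branch 2 (add (p2 || (!p6 || (p3 == p4)))):
    !(p3 == p4): β-rule — branch into p3, !p4  //  !p3, p4.
      branch 2.1 (add p3, !p4):
        (p2 || (!p6 || (p3 == p4))): β-rule — branch into p2  //  (!p6 || (p3 == p4)).
          branch 2.1.1 (add p2):
            × closes — contains both p2 and !p2.
          branch 2.1.2 (add (!p6 || (p3 == p4))):
            (!p6 || (p3 == p4)): β-rule — branch into !p6  //  (p3 == p4).
              branch 2.1.2.1 (add !p6):
                × closes — contains both p6 and !p6.
              branch 2.1.2.2 (add (p3 == p4)):
                (p3 == p4): β-rule — branch into p3, p4  //  !p3, !p4.
                  branch 2.1.2.2.1 (add p3, p4):
                    × closes — contains both p4 and !p4.
                  branch 2.1.2.2.2 (add !p3, !p4):
                    × closes — contains both p3 and !p3.
      branch 2.2 (add !p3, p4):
        (p2 || (!p6 || (p3 == p4))): β-rule — branch into p2  //  (!p6 || (p3 == p4)).
          branch 2.2.1 (add p2):
            × closes — contains both p2 and !p2.
          branch 2.2.2 (add (!p6 || (p3 == p4))):
            (!p6 || (p3 == p4)): β-rule — branch into !p6  //  (p3 == p4).
              branch 2.2.2.1 (add !p6):
                × closes — contains both p6 and !p6.
              branch 2.2.2.2 (add (p3 == p4)):
                (p3 == p4): β-rule — branch into p3, p4  //  !p3, !p4.
                  branch 2.2.2.2.1 (add p3, p4):
                    × closes — contains both p3 and !p3.
                  branch 2.2.2.2.2 (add !p3, !p4):
                    × closes — contains both p4 and !p4.
All 12 branches close.
Every branch closed; the formula is unsatisfiable.

Unsatisfiable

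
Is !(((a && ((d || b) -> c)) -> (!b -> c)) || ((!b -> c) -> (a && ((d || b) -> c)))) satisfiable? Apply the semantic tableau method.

Unsatisfiable

Initial set: {T !(((a && ((d || b) -> c)) -> (!b -> c)) || ((!b -> c) -> (a && ((d || b) -> c))))}.
T !(((a && ((d || b) -> c)) -> (!b -> c)) || ((!b -> c) -> (a && ((d || b) -> c)))): α-rule — add F ((a && ((d || b) -> c)) -> (!b -> c)), F ((!b -> c) -> (a && ((d || b) -> c))).
F ((a && ((d || b) -> c)) -> (!b -> c)): α-rule — add T (a && ((d || b) -> c)), F (!b -> c).
F ((!b -> c) -> (a && ((d || b) -> c))): α-rule — add T (!b -> c), F (a && ((d || b) -> c)).
T (a && ((d || b) -> c)): α-rule — add T a, T ((d || b) -> c).
F (!b -> c): α-rule — add T !b, F c.
T (!b -> c): β-rule — branch into F !b  //  T c.
  branch 1 (add F !b):
    × closes — contains both b and !b.
  branch 2 (add T c):
    × closes — contains both c and !c.
All 2 branches close.
Every branch closed; the formula is unsatisfiable.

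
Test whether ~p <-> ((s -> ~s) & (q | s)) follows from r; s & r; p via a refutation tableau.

Initial set: {r; (s & r); p; ~(~p <-> ((s -> ~s) & (q | s)))}.
(s & r): α-rule — add s, r.
~(~p <-> ((s -> ~s) & (q | s))): β-rule — branch into ~p, ~((s -> ~s) & (q | s))  //  ~~p, ((s -> ~s) & (q | s)).
  branch 1 (add ~p, ~((s -> ~s) & (q | s))):
    × closes — contains both p and ~p.
  branch 2 (add ~~p, ((s -> ~s) & (q | s))):
    ((s -> ~s) & (q | s)): α-rule — add (s -> ~s), (q | s).
    (s -> ~s): β-rule — branch into ~s  //  ~s.
      branch 2.1 (add ~s):
        × closes — contains both s and ~s.
      branch 2.2 (add ~s):
        × closes — contains both s and ~s.
All 3 branches close.
Every branch closed, so the premises entail the conclusion.

Yes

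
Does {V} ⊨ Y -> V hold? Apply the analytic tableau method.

Initial set: {V; !(Y -> V)}.
!(Y -> V): α-rule — add Y, !V.
× closes — contains both V and !V.
All 1 branch closes.
Every branch closed, so the premises entail the conclusion.

Yes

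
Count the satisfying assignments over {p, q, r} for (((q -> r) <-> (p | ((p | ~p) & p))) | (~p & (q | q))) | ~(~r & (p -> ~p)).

Initial set: {T ((((q -> r) <-> (p | ((p | ~p) & p))) | (~p & (q | q))) | ~(~r & (p -> ~p)))}.
T ((((q -> r) <-> (p | ((p | ~p) & p))) | (~p & (q | q))) | ~(~r & (p -> ~p))): β-rule — branch into T (((q -> r) <-> (p | ((p | ~p) & p))) | (~p & (q | q)))  //  T ~(~r & (p -> ~p)).
  branch 1 (add T (((q -> r) <-> (p | ((p | ~p) & p))) | (~p & (q | q)))):
    T (((q -> r) <-> (p | ((p | ~p) & p))) | (~p & (q | q))): β-rule — branch into T ((q -> r) <-> (p | ((p | ~p) & p)))  //  T (~p & (q | q)).
      branch 1.1 (add T ((q -> r) <-> (p | ((p | ~p) & p)))):
        T ((q -> r) <-> (p | ((p | ~p) & p))): β-rule — branch into T (q -> r), T (p | ((p | ~p) & p))  //  F (q -> r), F (p | ((p | ~p) & p)).
          branch 1.1.1 (add T (q -> r), T (p | ((p | ~p) & p))):
            T (q -> r): β-rule — branch into F q  //  T r.
              branch 1.1.1.1 (add F q):
                T (p | ((p | ~p) & p)): β-rule — branch into T p  //  T ((p | ~p) & p).
                  branch 1.1.1.1.1 (add T p):
                    ○ open, literals {p=T, q=F}.
                  branch 1.1.1.1.2 (add T ((p | ~p) & p)):
                    T ((p | ~p) & p): α-rule — add T (p | ~p), T p.
                    T (p | ~p): β-rule — branch into T p  //  T ~p.
                      branch 1.1.1.1.2.1 (add T p):
                        ○ open, literals {p=T, q=F}.
                      branch 1.1.1.1.2.2 (add T ~p):
                        × closes — contains both p and ~p.
              branch 1.1.1.2 (add T r):
                T (p | ((p | ~p) & p)): β-rule — branch into T p  //  T ((p | ~p) & p).
                  branch 1.1.1.2.1 (add T p):
                    ○ open, literals {p=T, r=T}.
                  branch 1.1.1.2.2 (add T ((p | ~p) & p)):
                    T ((p | ~p) & p): α-rule — add T (p | ~p), T p.
                    T (p | ~p): β-rule — branch into T p  //  T ~p.
                      branch 1.1.1.2.2.1 (add T p):
                        ○ open, literals {p=T, r=T}.
                      branch 1.1.1.2.2.2 (add T ~p):
                        × closes — contains both p and ~p.
          branch 1.1.2 (add F (q -> r), F (p | ((p | ~p) & p))):
            F (q -> r): α-rule — add T q, F r.
            F (p | ((p | ~p) & p)): α-rule — add F p, F ((p | ~p) & p).
            F ((p | ~p) & p): β-rule — branch into F (p | ~p)  //  F p.
              branch 1.1.2.1 (add F (p | ~p)):
                F (p | ~p): α-rule — add F p, F ~p.
                × closes — contains both p and ~p.
              branch 1.1.2.2 (add F p):
                ○ open, literals {p=F, q=T, r=F}.
      branch 1.2 (add T (~p & (q | q))):
        T (~p & (q | q)): α-rule — add T ~p, T (q | q).
        T (q | q): β-rule — branch into T q  //  T q.
          branch 1.2.1 (add T q):
            ○ open, literals {p=F, q=T}.
          branch 1.2.2 (add T q):
            ○ open, literals {p=F, q=T}.
  branch 2 (add T ~(~r & (p -> ~p))):
    T ~(~r & (p -> ~p)): β-rule — branch into F ~r  //  F (p -> ~p).
      branch 2.1 (add F ~r):
        ○ open, literals {r=T}.
      branch 2.2 (add F (p -> ~p)):
        F (p -> ~p): α-rule — add T p, F ~p.
        ○ open, literals {p=T}.
3 branches closed, 9 open.
Each open branch fixes some atoms; the unmentioned ones are free. Counting distinct full assignments: branch {p=T, q=F} (r) contributes 2 new; branch {p=T, q=F} (r) contributes 0 new; branch {p=T, r=T} (q) contributes 1 new; branch {p=T, r=T} (q) contributes 0 new; branch {p=F, q=T, r=F} (none free) contributes 1 new; branch {p=F, q=T} (r) contributes 1 new; branch {p=F, q=T} (r) contributes 0 new; branch {r=T} (p, q) contributes 1 new; branch {p=T} (q, r) contributes 1 new. Total: 7.

7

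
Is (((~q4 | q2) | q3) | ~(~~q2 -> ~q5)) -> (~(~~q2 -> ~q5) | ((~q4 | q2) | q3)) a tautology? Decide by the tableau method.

Assume the negation and expand:
Initial set: {~((((~q4 | q2) | q3) | ~(~~q2 -> ~q5)) -> (~(~~q2 -> ~q5) | ((~q4 | q2) | q3)))}.
~((((~q4 | q2) | q3) | ~(~~q2 -> ~q5)) -> (~(~~q2 -> ~q5) | ((~q4 | q2) | q3))): α-rule — add (((~q4 | q2) | q3) | ~(~~q2 -> ~q5)), ~(~(~~q2 -> ~q5) | ((~q4 | q2) | q3)).
~(~(~~q2 -> ~q5) | ((~q4 | q2) | q3)): α-rule — add ~~(~~q2 -> ~q5), ~((~q4 | q2) | q3).
~((~q4 | q2) | q3): α-rule — add ~(~q4 | q2), ~q3.
~(~q4 | q2): α-rule — add ~~q4, ~q2.
(((~q4 | q2) | q3) | ~(~~q2 -> ~q5)): β-rule — branch into ((~q4 | q2) | q3)  //  ~(~~q2 -> ~q5).
  branch 1 (add ((~q4 | q2) | q3)):
    ~~(~~q2 -> ~q5): β-rule — branch into ~~~q2  //  ~q5.
      branch 1.1 (add ~~~q2):
        ~~~q2: drop double negation, giving ~q2.
        ((~q4 | q2) | q3): β-rule — branch into (~q4 | q2)  //  q3.
          branch 1.1.1 (add (~q4 | q2)):
            (~q4 | q2): β-rule — branch into ~q4  //  q2.
              branch 1.1.1.1 (add ~q4):
                × closes — contains both q4 and ~q4.
              branch 1.1.1.2 (add q2):
                × closes — contains both q2 and ~q2.
          branch 1.1.2 (add q3):
            × closes — contains both q3 and ~q3.
      branch 1.2 (add ~q5):
        ((~q4 | q2) | q3): β-rule — branch into (~q4 | q2)  //  q3.
          branch 1.2.1 (add (~q4 | q2)):
            (~q4 | q2): β-rule — branch into ~q4  //  q2.
              branch 1.2.1.1 (add ~q4):
                × closes — contains both q4 and ~q4.
              branch 1.2.1.2 (add q2):
                × closes — contains both q2 and ~q2.
          branch 1.2.2 (add q3):
            × closes — contains both q3 and ~q3.
  branch 2 (add ~(~~q2 -> ~q5)):
    ~(~~q2 -> ~q5): α-rule — add ~~q2, ~~q5.
    ~~q2: drop double negation, giving q2.
    × closes — contains both q2 and ~q2.
All 7 branches close.
Every branch closed, so the negation is unsatisfiable and the formula is valid.

Valid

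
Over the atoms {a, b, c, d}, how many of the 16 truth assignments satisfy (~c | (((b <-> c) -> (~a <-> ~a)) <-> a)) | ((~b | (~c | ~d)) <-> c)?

15

Initial set: {T ((~c | (((b <-> c) -> (~a <-> ~a)) <-> a)) | ((~b | (~c | ~d)) <-> c))}.
T ((~c | (((b <-> c) -> (~a <-> ~a)) <-> a)) | ((~b | (~c | ~d)) <-> c)): β-rule — branch into T (~c | (((b <-> c) -> (~a <-> ~a)) <-> a))  //  T ((~b | (~c | ~d)) <-> c).
  branch 1 (add T (~c | (((b <-> c) -> (~a <-> ~a)) <-> a))):
    T (~c | (((b <-> c) -> (~a <-> ~a)) <-> a)): β-rule — branch into T ~c  //  T (((b <-> c) -> (~a <-> ~a)) <-> a).
      branch 1.1 (add T ~c):
        ○ open, literals {c=F}.
      branch 1.2 (add T (((b <-> c) -> (~a <-> ~a)) <-> a)):
        T (((b <-> c) -> (~a <-> ~a)) <-> a): β-rule — branch into T ((b <-> c) -> (~a <-> ~a)), T a  //  F ((b <-> c) -> (~a <-> ~a)), F a.
          branch 1.2.1 (add T ((b <-> c) -> (~a <-> ~a)), T a):
            T ((b <-> c) -> (~a <-> ~a)): β-rule — branch into F (b <-> c)  //  T (~a <-> ~a).
              branch 1.2.1.1 (add F (b <-> c)):
                F (b <-> c): β-rule — branch into T b, F c  //  F b, T c.
                  branch 1.2.1.1.1 (add T b, F c):
                    ○ open, literals {a=T, b=T, c=F}.
                  branch 1.2.1.1.2 (add F b, T c):
                    ○ open, literals {a=T, b=F, c=T}.
              branch 1.2.1.2 (add T (~a <-> ~a)):
                T (~a <-> ~a): β-rule — branch into T ~a, T ~a  //  F ~a, F ~a.
                  branch 1.2.1.2.1 (add T ~a, T ~a):
                    × closes — contains both a and ~a.
                  branch 1.2.1.2.2 (add F ~a, F ~a):
                    ○ open, literals {a=T}.
          branch 1.2.2 (add F ((b <-> c) -> (~a <-> ~a)), F a):
            F ((b <-> c) -> (~a <-> ~a)): α-rule — add T (b <-> c), F (~a <-> ~a).
            T (b <-> c): β-rule — branch into T b, T c  //  F b, F c.
              branch 1.2.2.1 (add T b, T c):
                F (~a <-> ~a): β-rule — branch into T ~a, F ~a  //  F ~a, T ~a.
                  branch 1.2.2.1.1 (add T ~a, F ~a):
                    × closes — contains both a and ~a.
                  branch 1.2.2.1.2 (add F ~a, T ~a):
                    × closes — contains both a and ~a.
              branch 1.2.2.2 (add F b, F c):
                F (~a <-> ~a): β-rule — branch into T ~a, F ~a  //  F ~a, T ~a.
                  branch 1.2.2.2.1 (add T ~a, F ~a):
                    × closes — contains both a and ~a.
                  branch 1.2.2.2.2 (add F ~a, T ~a):
                    × closes — contains both a and ~a.
  branch 2 (add T ((~b | (~c | ~d)) <-> c)):
    T ((~b | (~c | ~d)) <-> c): β-rule — branch into T (~b | (~c | ~d)), T c  //  F (~b | (~c | ~d)), F c.
      branch 2.1 (add T (~b | (~c | ~d)), T c):
        T (~b | (~c | ~d)): β-rule — branch into T ~b  //  T (~c | ~d).
          branch 2.1.1 (add T ~b):
            ○ open, literals {b=F, c=T}.
          branch 2.1.2 (add T (~c | ~d)):
            T (~c | ~d): β-rule — branch into T ~c  //  T ~d.
              branch 2.1.2.1 (add T ~c):
                × closes — contains both c and ~c.
              branch 2.1.2.2 (add T ~d):
                ○ open, literals {c=T, d=F}.
      branch 2.2 (add F (~b | (~c | ~d)), F c):
        F (~b | (~c | ~d)): α-rule — add F ~b, F (~c | ~d).
        F (~c | ~d): α-rule — add F ~c, F ~d.
        × closes — contains both c and ~c.
7 branches closed, 6 open.
Each open branch fixes some atoms; the unmentioned ones are free. Counting distinct full assignments: branch {c=F} (a, b, d) contributes 8 new; branch {a=T, b=T, c=F} (d) contributes 0 new; branch {a=T, b=F, c=T} (d) contributes 2 new; branch {a=T} (b, c, d) contributes 2 new; branch {b=F, c=T} (a, d) contributes 2 new; branch {c=T, d=F} (a, b) contributes 1 new. Total: 15.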